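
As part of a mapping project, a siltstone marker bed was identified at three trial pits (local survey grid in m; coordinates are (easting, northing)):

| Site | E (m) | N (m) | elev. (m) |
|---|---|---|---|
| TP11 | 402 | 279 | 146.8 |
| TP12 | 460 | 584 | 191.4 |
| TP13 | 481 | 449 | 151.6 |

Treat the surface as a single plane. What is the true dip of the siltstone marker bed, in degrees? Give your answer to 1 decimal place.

25.9°

Two edge vectors: TP11→TP12 = (58, 305, 44.6), TP11→TP13 = (79, 170, 4.8).
Normal n = (TP11→TP12) × (TP11→TP13) = (-6118, 3245, -14235).
So ∂z/∂E = −n_x/n_z = −0.42979 and ∂z/∂N = −n_y/n_z = 0.22796.
Gradient magnitude |∇z| = √(a² + b²) = √(0.18472 + 0.05197) = 0.48650.
True dip = arctan(0.48650) = 25.9°, dipping toward ESE (azimuth ≈ 118°).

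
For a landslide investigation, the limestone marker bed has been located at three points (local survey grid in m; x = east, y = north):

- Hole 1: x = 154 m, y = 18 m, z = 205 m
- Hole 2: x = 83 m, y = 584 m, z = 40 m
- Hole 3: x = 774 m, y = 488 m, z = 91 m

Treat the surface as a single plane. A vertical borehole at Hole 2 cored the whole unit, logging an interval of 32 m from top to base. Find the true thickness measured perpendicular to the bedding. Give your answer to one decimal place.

Two edge vectors: Hole 1→Hole 2 = (-71, 566, -165), Hole 1→Hole 3 = (620, 470, -114).
Normal n = (Hole 1→Hole 2) × (Hole 1→Hole 3) = (13026, -110394, -384290).
So ∂z/∂x = −n_x/n_z = 0.03390 and ∂z/∂y = −n_y/n_z = −0.28727.
|∇z| = √(a²+b²) = 0.28926, so dip δ = arctan(0.28926) = 16.13°.
True thickness = vertical thickness × cos δ = 32 × cos 16.13° = 30.7 m.

30.7 m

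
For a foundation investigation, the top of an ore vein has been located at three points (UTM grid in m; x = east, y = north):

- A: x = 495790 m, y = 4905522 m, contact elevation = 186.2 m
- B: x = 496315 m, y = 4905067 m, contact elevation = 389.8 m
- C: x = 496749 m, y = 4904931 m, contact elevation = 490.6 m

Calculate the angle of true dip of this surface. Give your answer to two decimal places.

17.53°

Let the plane be z = a·x + b·y + c.
B−A: 525a − 455b = 203.6;  C−A: 959a − 591b = 304.4.
Solving gives a = 0.14416, b = −0.28113.
Gradient magnitude |∇z| = √(a² + b²) = √(0.02078 + 0.07904) = 0.31594.
True dip = arctan(0.31594) = 17.53°, dipping toward NNW (azimuth ≈ 333°).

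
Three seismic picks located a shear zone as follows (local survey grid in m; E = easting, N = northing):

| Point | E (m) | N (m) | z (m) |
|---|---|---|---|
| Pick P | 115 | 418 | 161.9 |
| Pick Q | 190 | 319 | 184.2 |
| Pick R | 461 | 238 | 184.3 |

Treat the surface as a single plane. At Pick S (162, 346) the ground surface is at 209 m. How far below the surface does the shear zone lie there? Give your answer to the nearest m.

Two edge vectors: Pick P→Pick Q = (75, -99, 22.3), Pick P→Pick R = (346, -180, 22.4).
Normal n = (Pick P→Pick Q) × (Pick P→Pick R) = (1796.4, 6035.8, 20754).
So ∂z/∂E = −n_x/n_z = −0.08656 and ∂z/∂N = −n_y/n_z = −0.29083.
Intercept c from Pick P: 161.9 + 9.95 + 121.57 = 293.42.
At (162, 346): z_contact = −14.0 − 100.6 + 293.42 = 178.8 m.
Depth below ground = 209 − 178.8 = 30 m.

30 m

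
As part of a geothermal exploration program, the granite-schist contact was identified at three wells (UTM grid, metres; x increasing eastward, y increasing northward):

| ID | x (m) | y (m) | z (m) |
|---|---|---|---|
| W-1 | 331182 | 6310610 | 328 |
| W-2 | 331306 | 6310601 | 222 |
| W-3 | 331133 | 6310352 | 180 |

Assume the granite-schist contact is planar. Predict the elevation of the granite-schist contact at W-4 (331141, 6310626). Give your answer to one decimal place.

372.5 m

Two edge vectors: W-1→W-2 = (124, -9, -106), W-1→W-3 = (-49, -258, -148).
Normal n = (W-1→W-2) × (W-1→W-3) = (-26016, 23546, -32433).
So ∂z/∂x = −n_x/n_z = −0.802145962 and ∂z/∂y = −n_y/n_z = 0.725988962.
Intercept c from W-1: 328 + 265656.30 − 4581433.20 = −4315448.90.
At (331141, 6310626): z = −265623.4 + 4581444.8 − 4315448.90 = 372.5 m.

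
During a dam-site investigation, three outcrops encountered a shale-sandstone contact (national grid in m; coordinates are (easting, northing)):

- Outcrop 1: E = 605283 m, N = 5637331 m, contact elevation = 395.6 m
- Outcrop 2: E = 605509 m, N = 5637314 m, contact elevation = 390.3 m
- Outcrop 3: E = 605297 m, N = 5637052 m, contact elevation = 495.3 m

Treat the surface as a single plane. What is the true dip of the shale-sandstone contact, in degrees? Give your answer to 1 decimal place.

20.0°

Two edge vectors: Outcrop 1→Outcrop 2 = (226, -17, -5.3), Outcrop 1→Outcrop 3 = (14, -279, 99.7).
Normal n = (Outcrop 1→Outcrop 2) × (Outcrop 1→Outcrop 3) = (-3173.6, -22606.4, -62816).
So ∂z/∂E = −n_x/n_z = −0.05052 and ∂z/∂N = −n_y/n_z = −0.35988.
Gradient magnitude |∇z| = √(a² + b²) = √(0.00255 + 0.12952) = 0.36341.
True dip = arctan(0.36341) = 20.0°, dipping toward N (azimuth ≈ 008°).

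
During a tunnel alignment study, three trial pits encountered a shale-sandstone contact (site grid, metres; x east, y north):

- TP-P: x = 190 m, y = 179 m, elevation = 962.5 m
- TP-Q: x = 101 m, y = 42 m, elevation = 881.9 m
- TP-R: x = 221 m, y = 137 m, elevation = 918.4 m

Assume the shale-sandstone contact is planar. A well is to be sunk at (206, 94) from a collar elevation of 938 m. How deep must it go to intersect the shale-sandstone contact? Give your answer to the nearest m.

Two edge vectors: TP-P→TP-Q = (-89, -137, -80.6), TP-P→TP-R = (31, -42, -44.1).
Normal n = (TP-P→TP-Q) × (TP-P→TP-R) = (2656.5, -6423.5, 7985).
So ∂z/∂x = −n_x/n_z = −0.33269 and ∂z/∂y = −n_y/n_z = 0.80445.
Intercept c from TP-P: 962.5 + 63.21 − 144.00 = 881.71.
At (206, 94): z_contact = −68.5 + 75.6 + 881.71 = 888.8 m.
Depth below ground = 938 − 888.8 = 49 m.

49 m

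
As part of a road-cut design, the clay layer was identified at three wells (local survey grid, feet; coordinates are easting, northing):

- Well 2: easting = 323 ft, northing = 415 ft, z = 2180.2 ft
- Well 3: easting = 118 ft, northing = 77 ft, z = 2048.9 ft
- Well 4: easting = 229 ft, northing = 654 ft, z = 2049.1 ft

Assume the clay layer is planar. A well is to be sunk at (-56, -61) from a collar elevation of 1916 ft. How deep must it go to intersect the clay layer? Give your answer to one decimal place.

Let the plane be z = a·easting + b·northing + c.
Well 3−Well 2: −205a − 338b = −131.3;  Well 4−Well 2: −94a + 239b = −131.1.
Solving gives a = 0.93717, b = −0.17994.
Then c = 2180.2 − a·323 − b·415 = 1952.17.
At (-56, -61): z_contact = −52.48 + 10.98 + 1952.17 = 1910.66 ft.
Depth below ground = 1916 − 1910.66 = 5.3 ft.

5.3 ft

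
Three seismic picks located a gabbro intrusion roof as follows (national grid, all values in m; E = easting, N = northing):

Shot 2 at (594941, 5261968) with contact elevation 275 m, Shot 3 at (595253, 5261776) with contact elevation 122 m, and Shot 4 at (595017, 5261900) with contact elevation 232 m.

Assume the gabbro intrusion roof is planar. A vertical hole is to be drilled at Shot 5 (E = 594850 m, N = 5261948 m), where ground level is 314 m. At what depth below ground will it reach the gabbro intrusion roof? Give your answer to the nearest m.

15 m

Two edge vectors: Shot 2→Shot 3 = (312, -192, -153), Shot 2→Shot 4 = (76, -68, -43).
Normal n = (Shot 2→Shot 3) × (Shot 2→Shot 4) = (-2148, 1788, -6624).
So ∂z/∂E = −n_x/n_z = −0.32427536 and ∂z/∂N = −n_y/n_z = 0.26992754.
Intercept c from Shot 2: 275 + 192924.71 − 1420350.06 = −1227150.35.
At (594850, 5261948): z_contact = −192895.2 + 1420344.7 − 1227150.35 = 299.1 m.
Depth below ground = 314 − 299.1 = 15 m.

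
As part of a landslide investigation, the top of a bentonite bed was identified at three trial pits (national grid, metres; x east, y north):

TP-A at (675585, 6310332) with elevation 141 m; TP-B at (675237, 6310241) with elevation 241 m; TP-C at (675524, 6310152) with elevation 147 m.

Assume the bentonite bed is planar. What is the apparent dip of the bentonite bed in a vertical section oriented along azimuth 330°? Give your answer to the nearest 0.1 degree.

12.1°

Let the plane be z = a·x + b·y + c.
TP-B−TP-A: −348a − 91b = 100;  TP-C−TP-A: −61a − 180b = 6.
Solving gives a = −0.30573, b = 0.07028.
Unit vector along 330° is (sin 330°, cos 330°) = (-0.5000, 0.8660).
Slope in that direction = a·(-0.5000) + b·(0.8660) = 0.21373.
Apparent dip = arctan|0.21373| = 12.1° (true dip is 17.4°, so apparent ≤ true as expected).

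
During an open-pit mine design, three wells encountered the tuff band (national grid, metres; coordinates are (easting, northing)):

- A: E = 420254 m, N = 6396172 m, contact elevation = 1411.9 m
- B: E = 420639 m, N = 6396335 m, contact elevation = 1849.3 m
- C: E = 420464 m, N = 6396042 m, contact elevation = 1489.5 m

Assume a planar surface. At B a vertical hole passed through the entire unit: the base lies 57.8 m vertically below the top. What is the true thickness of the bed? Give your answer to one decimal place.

Let the plane be z = a·E + b·N + c.
B−A: 385a + 163b = 437.4;  C−A: 210a − 130b = 77.6.
Solving gives a = 0.82476, b = 0.73538.
|∇z| = √(a²+b²) = 1.10500, so dip δ = arctan(1.10500) = 47.86°.
True thickness = vertical thickness × cos δ = 57.8 × cos 47.86° = 38.8 m.

38.8 m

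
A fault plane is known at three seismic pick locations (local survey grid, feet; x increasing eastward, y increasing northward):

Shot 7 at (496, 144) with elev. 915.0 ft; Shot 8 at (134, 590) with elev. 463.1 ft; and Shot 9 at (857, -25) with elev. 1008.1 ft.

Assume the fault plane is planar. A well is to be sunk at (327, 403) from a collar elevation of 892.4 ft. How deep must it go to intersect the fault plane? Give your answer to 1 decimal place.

Two edge vectors: Shot 7→Shot 8 = (-362, 446, -451.9), Shot 7→Shot 9 = (361, -169, 93.1).
Normal n = (Shot 7→Shot 8) × (Shot 7→Shot 9) = (-34848.5, -129433.7, -99828).
So ∂z/∂x = −n_x/n_z = −0.34909 and ∂z/∂y = −n_y/n_z = −1.29657.
Intercept c from Shot 7: 915 + 173.15 + 186.71 = 1274.85.
At (327, 403): z_contact = −114.15 − 522.52 + 1274.85 = 638.18 ft.
Depth below ground = 892.4 − 638.18 = 254.2 ft.

254.2 ft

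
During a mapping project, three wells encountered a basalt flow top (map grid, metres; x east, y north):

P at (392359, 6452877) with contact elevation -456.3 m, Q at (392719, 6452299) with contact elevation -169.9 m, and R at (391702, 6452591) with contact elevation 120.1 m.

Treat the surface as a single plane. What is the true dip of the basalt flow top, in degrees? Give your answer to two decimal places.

Let the plane be z = a·x + b·y + c.
Q−P: 360a − 578b = 286.4;  R−P: −657a − 286b = 576.4.
Solving gives a = −0.52050, b = −0.81969.
Gradient magnitude |∇z| = √(a² + b²) = √(0.27092 + 0.67189) = 0.97098.
True dip = arctan(0.97098) = 44.16°, dipping toward NNE (azimuth ≈ 032°).

44.16°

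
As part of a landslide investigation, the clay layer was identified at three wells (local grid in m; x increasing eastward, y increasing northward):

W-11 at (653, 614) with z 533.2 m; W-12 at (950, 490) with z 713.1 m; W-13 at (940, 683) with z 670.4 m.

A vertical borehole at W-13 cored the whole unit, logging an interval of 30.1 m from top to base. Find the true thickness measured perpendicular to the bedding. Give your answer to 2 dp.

Two edge vectors: W-11→W-12 = (297, -124, 179.9), W-11→W-13 = (287, 69, 137.2).
Normal n = (W-11→W-12) × (W-11→W-13) = (-29425.9, 10882.9, 56081).
So ∂z/∂x = −n_x/n_z = 0.52470 and ∂z/∂y = −n_y/n_z = −0.19406.
|∇z| = √(a²+b²) = 0.55944, so dip δ = arctan(0.55944) = 29.22°.
True thickness = vertical thickness × cos δ = 30.1 × cos 29.22° = 26.27 m.

26.27 m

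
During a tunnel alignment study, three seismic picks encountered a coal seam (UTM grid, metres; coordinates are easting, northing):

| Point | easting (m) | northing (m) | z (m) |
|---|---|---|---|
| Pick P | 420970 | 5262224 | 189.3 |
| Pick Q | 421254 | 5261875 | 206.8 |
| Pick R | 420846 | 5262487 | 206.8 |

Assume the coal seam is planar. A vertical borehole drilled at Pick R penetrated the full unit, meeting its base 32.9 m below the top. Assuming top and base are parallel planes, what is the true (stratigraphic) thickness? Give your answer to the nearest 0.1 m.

30.4 m

Two edge vectors: Pick P→Pick Q = (284, -349, 17.5), Pick P→Pick R = (-124, 263, 17.5).
Normal n = (Pick P→Pick Q) × (Pick P→Pick R) = (-10710, -7140, 31416).
So ∂z/∂easting = −n_x/n_z = 0.34091 and ∂z/∂northing = −n_y/n_z = 0.22727.
|∇z| = √(a²+b²) = 0.40972, so dip δ = arctan(0.40972) = 22.28°.
True thickness = vertical thickness × cos δ = 32.9 × cos 22.28° = 30.4 m.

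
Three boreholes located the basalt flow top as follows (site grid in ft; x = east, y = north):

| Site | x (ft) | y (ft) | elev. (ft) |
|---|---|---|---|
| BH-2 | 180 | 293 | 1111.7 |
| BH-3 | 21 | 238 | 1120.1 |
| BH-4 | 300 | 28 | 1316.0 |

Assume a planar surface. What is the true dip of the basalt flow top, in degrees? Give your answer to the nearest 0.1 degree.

35.4°

Two edge vectors: BH-2→BH-3 = (-159, -55, 8.4), BH-2→BH-4 = (120, -265, 204.3).
Normal n = (BH-2→BH-3) × (BH-2→BH-4) = (-9010.5, 33491.7, 48735).
So ∂z/∂x = −n_x/n_z = 0.18489 and ∂z/∂y = −n_y/n_z = −0.68722.
Gradient magnitude |∇z| = √(a² + b²) = √(0.03418 + 0.47227) = 0.71166.
True dip = arctan(0.71166) = 35.4°, dipping toward NNW (azimuth ≈ 345°).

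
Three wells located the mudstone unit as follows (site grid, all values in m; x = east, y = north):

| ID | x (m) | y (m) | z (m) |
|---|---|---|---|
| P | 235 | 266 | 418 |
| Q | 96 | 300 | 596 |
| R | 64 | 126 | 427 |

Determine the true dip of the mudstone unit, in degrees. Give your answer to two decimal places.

Let the plane be z = a·x + b·y + c.
Q−P: −139a + 34b = 178;  R−P: −171a − 140b = 9.
Solving gives a = −0.99810, b = 1.15482.
Gradient magnitude |∇z| = √(a² + b²) = √(0.99621 + 1.33362) = 1.52638.
True dip = arctan(1.52638) = 56.77°, dipping toward SE (azimuth ≈ 139°).

56.77°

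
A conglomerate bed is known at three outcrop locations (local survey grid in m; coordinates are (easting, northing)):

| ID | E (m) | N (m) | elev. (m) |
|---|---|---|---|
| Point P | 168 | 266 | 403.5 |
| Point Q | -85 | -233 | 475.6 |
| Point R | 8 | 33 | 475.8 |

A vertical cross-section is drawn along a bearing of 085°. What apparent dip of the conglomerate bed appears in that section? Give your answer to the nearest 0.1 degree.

41.7°

Two edge vectors: Point P→Point Q = (-253, -499, 72.1), Point P→Point R = (-160, -233, 72.3).
Normal n = (Point P→Point Q) × (Point P→Point R) = (-19278.4, 6755.9, -20891).
So ∂z/∂E = −n_x/n_z = −0.92281 and ∂z/∂N = −n_y/n_z = 0.32339.
Unit vector along 085° is (sin 85°, cos 85°) = (0.9962, 0.0872).
Slope in that direction = a·(0.9962) + b·(0.0872) = −0.89111.
Apparent dip = arctan|0.89111| = 41.7° (true dip is 44.4°, so apparent ≤ true as expected).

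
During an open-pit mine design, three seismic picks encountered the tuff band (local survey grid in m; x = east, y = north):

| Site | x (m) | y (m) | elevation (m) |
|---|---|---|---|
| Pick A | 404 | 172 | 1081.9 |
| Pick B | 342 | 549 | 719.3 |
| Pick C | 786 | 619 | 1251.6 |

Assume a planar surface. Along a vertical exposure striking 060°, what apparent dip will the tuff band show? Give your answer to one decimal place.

37.5°

Two edge vectors: Pick A→Pick B = (-62, 377, -362.6), Pick A→Pick C = (382, 447, 169.7).
Normal n = (Pick A→Pick B) × (Pick A→Pick C) = (226059.1, -127991.8, -171728).
So ∂z/∂x = −n_x/n_z = 1.31638 and ∂z/∂y = −n_y/n_z = −0.74532.
Unit vector along 060° is (sin 60°, cos 60°) = (0.8660, 0.5000).
Slope in that direction = a·(0.8660) + b·(0.5000) = 0.76736.
Apparent dip = arctan|0.76736| = 37.5° (true dip is 56.5°, so apparent ≤ true as expected).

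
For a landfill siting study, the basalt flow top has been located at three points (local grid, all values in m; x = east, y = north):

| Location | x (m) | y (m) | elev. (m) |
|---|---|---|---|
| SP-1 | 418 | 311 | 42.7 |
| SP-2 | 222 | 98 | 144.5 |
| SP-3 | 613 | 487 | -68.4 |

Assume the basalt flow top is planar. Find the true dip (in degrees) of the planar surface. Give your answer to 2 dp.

40.73°

Let the plane be z = a·x + b·y + c.
SP-2−SP-1: −196a − 213b = 101.8;  SP-3−SP-1: 195a + 176b = −111.1.
Solving gives a = −0.81652, b = 0.27342.
Gradient magnitude |∇z| = √(a² + b²) = √(0.66671 + 0.07476) = 0.86108.
True dip = arctan(0.86108) = 40.73°, dipping toward ESE (azimuth ≈ 109°).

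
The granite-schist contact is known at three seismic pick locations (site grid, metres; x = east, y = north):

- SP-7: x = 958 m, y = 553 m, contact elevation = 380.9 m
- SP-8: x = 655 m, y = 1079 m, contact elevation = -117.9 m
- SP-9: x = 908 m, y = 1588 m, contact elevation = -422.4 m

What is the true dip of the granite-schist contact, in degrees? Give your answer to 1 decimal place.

Let the plane be z = a·x + b·y + c.
SP-8−SP-7: −303a + 526b = −498.8;  SP-9−SP-7: −50a + 1035b = −803.3.
Solving gives a = 0.32621, b = −0.76038.
Gradient magnitude |∇z| = √(a² + b²) = √(0.10641 + 0.57817) = 0.82740.
True dip = arctan(0.82740) = 39.6°, dipping toward NNW (azimuth ≈ 337°).

39.6°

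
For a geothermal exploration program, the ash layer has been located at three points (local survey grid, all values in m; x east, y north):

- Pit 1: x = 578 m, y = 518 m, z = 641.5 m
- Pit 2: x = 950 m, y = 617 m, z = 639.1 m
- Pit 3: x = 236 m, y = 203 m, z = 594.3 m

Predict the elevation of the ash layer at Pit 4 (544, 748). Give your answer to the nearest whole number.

Let the plane be z = a·x + b·y + c.
Pit 2−Pit 1: 372a + 99b = −2.4;  Pit 3−Pit 1: −342a − 315b = −47.2.
Solving gives a = −0.06515, b = 0.22058.
Then c = 641.5 − a·578 − b·518 = 564.90.
At (544, 748): z = −35.4 + 165.0 + 564.90 = 694.4 m.

694 m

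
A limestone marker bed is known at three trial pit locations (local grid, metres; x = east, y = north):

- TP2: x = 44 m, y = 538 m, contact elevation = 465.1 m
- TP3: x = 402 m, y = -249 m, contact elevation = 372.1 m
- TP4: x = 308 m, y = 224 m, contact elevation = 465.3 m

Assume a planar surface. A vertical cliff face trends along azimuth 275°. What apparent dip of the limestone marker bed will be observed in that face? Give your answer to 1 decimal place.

Two edge vectors: TP2→TP3 = (358, -787, -93), TP2→TP4 = (264, -314, 0.2).
Normal n = (TP2→TP3) × (TP2→TP4) = (-29359.4, -24623.6, 95356).
So ∂z/∂x = −n_x/n_z = 0.30789 and ∂z/∂y = −n_y/n_z = 0.25823.
Unit vector along 275° is (sin 275°, cos 275°) = (-0.9962, 0.0872).
Slope in that direction = a·(-0.9962) + b·(0.0872) = −0.28421.
Apparent dip = arctan|0.28421| = 15.9° (true dip is 21.9°, so apparent ≤ true as expected).

15.9°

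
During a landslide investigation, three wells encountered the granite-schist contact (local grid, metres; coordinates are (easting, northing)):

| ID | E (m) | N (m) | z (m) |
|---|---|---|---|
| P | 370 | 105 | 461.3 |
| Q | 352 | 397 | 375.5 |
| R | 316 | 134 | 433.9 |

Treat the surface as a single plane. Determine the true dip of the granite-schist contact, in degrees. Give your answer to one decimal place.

Two edge vectors: P→Q = (-18, 292, -85.8), P→R = (-54, 29, -27.4).
Normal n = (P→Q) × (P→R) = (-5512.6, 4140, 15246).
So ∂z/∂E = −n_x/n_z = 0.36158 and ∂z/∂N = −n_y/n_z = −0.27155.
Gradient magnitude |∇z| = √(a² + b²) = √(0.13074 + 0.07374) = 0.45219.
True dip = arctan(0.45219) = 24.3°, dipping toward NW (azimuth ≈ 307°).

24.3°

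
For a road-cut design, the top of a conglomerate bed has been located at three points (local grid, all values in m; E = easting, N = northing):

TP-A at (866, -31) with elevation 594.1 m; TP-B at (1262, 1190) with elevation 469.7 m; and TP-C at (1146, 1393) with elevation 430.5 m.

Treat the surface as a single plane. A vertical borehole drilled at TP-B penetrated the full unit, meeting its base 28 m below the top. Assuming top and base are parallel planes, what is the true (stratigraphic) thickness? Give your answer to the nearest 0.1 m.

Two edge vectors: TP-A→TP-B = (396, 1221, -124.4), TP-A→TP-C = (280, 1424, -163.6).
Normal n = (TP-A→TP-B) × (TP-A→TP-C) = (-22610, 29953.6, 222024).
So ∂z/∂E = −n_x/n_z = 0.10184 and ∂z/∂N = −n_y/n_z = −0.13491.
|∇z| = √(a²+b²) = 0.16903, so dip δ = arctan(0.16903) = 9.59°.
True thickness = vertical thickness × cos δ = 28 × cos 9.59° = 27.6 m.

27.6 m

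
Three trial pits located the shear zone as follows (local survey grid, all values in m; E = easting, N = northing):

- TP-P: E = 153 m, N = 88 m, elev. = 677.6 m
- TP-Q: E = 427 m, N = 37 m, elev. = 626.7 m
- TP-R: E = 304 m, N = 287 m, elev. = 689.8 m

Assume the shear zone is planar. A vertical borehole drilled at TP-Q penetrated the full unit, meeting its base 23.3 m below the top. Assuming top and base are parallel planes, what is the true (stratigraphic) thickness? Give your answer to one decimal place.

Two edge vectors: TP-P→TP-Q = (274, -51, -50.9), TP-P→TP-R = (151, 199, 12.2).
Normal n = (TP-P→TP-Q) × (TP-P→TP-R) = (9506.9, -11028.7, 62227).
So ∂z/∂E = −n_x/n_z = −0.15278 and ∂z/∂N = −n_y/n_z = 0.17723.
|∇z| = √(a²+b²) = 0.23399, so dip δ = arctan(0.23399) = 13.17°.
True thickness = vertical thickness × cos δ = 23.3 × cos 13.17° = 22.7 m.

22.7 m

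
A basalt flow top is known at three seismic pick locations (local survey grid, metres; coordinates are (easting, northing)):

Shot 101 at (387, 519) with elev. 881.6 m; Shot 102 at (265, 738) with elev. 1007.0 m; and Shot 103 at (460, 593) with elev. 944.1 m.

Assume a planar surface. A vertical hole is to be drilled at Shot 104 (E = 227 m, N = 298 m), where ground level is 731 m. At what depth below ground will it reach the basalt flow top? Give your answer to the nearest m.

26 m

Two edge vectors: Shot 101→Shot 102 = (-122, 219, 125.4), Shot 101→Shot 103 = (73, 74, 62.5).
Normal n = (Shot 101→Shot 102) × (Shot 101→Shot 103) = (4407.9, 16779.2, -25015).
So ∂z/∂E = −n_x/n_z = 0.17621 and ∂z/∂N = −n_y/n_z = 0.67077.
Intercept c from Shot 101: 881.6 − 68.19 − 348.13 = 465.28.
At (227, 298): z_contact = 40.0 + 199.9 + 465.28 = 705.2 m.
Depth below ground = 731 − 705.2 = 26 m.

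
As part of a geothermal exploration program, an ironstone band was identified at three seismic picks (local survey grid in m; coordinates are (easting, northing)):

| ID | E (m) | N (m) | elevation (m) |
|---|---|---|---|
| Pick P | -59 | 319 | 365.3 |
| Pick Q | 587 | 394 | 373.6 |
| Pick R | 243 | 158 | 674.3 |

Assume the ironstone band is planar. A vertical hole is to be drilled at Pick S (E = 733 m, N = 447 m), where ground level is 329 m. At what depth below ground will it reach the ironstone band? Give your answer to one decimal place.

Let the plane be z = a·E + b·N + c.
Pick Q−Pick P: 646a + 75b = 8.3;  Pick R−Pick P: 302a − 161b = 309.
Solving gives a = 0.19353, b = −1.55624.
Then c = 365.3 − a·-59 − b·319 = 873.16.
At (733, 447): z_contact = 141.85 − 695.64 + 873.16 = 319.37 m.
Depth below ground = 329 − 319.37 = 9.6 m.

9.6 m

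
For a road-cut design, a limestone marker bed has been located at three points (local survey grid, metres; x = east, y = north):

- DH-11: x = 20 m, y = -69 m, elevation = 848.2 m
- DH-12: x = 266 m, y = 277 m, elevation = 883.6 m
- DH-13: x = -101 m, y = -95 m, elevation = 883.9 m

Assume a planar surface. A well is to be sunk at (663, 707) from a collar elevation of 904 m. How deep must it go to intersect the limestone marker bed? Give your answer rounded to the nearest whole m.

Two edge vectors: DH-11→DH-12 = (246, 346, 35.4), DH-11→DH-13 = (-121, -26, 35.7).
Normal n = (DH-11→DH-12) × (DH-11→DH-13) = (13272.6, -13065.6, 35470).
So ∂z/∂x = −n_x/n_z = −0.37419 and ∂z/∂y = −n_y/n_z = 0.36836.
Intercept c from DH-11: 848.2 + 7.48 + 25.42 = 881.10.
At (663, 707): z_contact = −248.1 + 260.4 + 881.10 = 893.4 m.
Depth below ground = 904 − 893.4 = 11 m.

11 m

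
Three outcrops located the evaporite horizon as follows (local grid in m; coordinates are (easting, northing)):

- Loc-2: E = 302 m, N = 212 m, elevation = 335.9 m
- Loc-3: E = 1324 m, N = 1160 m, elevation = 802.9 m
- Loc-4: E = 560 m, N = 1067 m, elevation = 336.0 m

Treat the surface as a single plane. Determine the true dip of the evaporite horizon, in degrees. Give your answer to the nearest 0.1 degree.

Let the plane be z = a·E + b·N + c.
Loc-3−Loc-2: 1022a + 948b = 467;  Loc-4−Loc-2: 258a + 855b = 0.1.
Solving gives a = 0.63441, b = −0.19132.
Gradient magnitude |∇z| = √(a² + b²) = √(0.40248 + 0.03660) = 0.66264.
True dip = arctan(0.66264) = 33.5°, dipping toward WNW (azimuth ≈ 287°).

33.5°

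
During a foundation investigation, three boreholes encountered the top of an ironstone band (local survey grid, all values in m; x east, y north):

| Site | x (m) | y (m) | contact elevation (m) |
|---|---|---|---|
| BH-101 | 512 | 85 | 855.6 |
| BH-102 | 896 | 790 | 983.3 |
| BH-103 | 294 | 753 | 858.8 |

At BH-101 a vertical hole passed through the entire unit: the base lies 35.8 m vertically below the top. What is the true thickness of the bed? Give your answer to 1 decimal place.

35.0 m

Let the plane be z = a·x + b·y + c.
BH-102−BH-101: 384a + 705b = 127.7;  BH-103−BH-101: −218a + 668b = 3.2.
Solving gives a = 0.20246, b = 0.07086.
|∇z| = √(a²+b²) = 0.21450, so dip δ = arctan(0.21450) = 12.11°.
True thickness = vertical thickness × cos δ = 35.8 × cos 12.11° = 35.0 m.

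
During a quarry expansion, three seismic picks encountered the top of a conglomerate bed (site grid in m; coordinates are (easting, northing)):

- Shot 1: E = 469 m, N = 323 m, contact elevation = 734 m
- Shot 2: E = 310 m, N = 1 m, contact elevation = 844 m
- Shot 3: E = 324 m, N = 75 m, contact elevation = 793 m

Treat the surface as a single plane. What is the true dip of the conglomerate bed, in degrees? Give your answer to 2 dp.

55.53°

Two edge vectors: Shot 1→Shot 2 = (-159, -322, 110), Shot 1→Shot 3 = (-145, -248, 59).
Normal n = (Shot 1→Shot 2) × (Shot 1→Shot 3) = (8282, -6569, -7258).
So ∂z/∂E = −n_x/n_z = 1.14109 and ∂z/∂N = −n_y/n_z = −0.90507.
Gradient magnitude |∇z| = √(a² + b²) = √(1.30208 + 0.81915) = 1.45644.
True dip = arctan(1.45644) = 55.53°, dipping toward NW (azimuth ≈ 308°).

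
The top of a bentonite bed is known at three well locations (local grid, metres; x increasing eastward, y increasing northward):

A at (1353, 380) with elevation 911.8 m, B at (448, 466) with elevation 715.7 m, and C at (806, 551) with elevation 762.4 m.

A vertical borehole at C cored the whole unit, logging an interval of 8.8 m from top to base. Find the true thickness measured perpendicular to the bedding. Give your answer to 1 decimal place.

Let the plane be z = a·x + b·y + c.
B−A: −905a + 86b = −196.1;  C−A: −547a + 171b = −149.4.
Solving gives a = 0.19204, b = −0.25940.
|∇z| = √(a²+b²) = 0.32274, so dip δ = arctan(0.32274) = 17.89°.
True thickness = vertical thickness × cos δ = 8.8 × cos 17.89° = 8.4 m.

8.4 m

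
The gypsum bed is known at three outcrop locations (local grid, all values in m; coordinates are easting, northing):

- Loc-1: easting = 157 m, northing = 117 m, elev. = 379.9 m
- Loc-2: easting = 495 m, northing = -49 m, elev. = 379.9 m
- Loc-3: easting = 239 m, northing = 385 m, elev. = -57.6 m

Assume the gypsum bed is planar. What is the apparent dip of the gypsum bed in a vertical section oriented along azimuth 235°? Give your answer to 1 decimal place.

Let the plane be z = a·easting + b·northing + c.
Loc-2−Loc-1: 338a − 166b = 0;  Loc-3−Loc-1: 82a + 268b = −437.5.
Solving gives a = −0.69700, b = −1.41920.
Unit vector along 235° is (sin 235°, cos 235°) = (-0.8192, -0.5736).
Slope in that direction = a·(-0.8192) + b·(-0.5736) = 1.38497.
Apparent dip = arctan|1.38497| = 54.2° (true dip is 57.7°, so apparent ≤ true as expected).

54.2°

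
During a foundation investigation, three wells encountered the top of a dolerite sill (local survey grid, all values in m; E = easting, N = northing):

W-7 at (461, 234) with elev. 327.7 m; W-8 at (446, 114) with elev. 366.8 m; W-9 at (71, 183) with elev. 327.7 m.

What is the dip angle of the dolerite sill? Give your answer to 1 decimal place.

18.5°

Two edge vectors: W-7→W-8 = (-15, -120, 39.1), W-7→W-9 = (-390, -51, 0).
Normal n = (W-7→W-8) × (W-7→W-9) = (1994.1, -15249, -46035).
So ∂z/∂E = −n_x/n_z = 0.04332 and ∂z/∂N = −n_y/n_z = −0.33125.
Gradient magnitude |∇z| = √(a² + b²) = √(0.00188 + 0.10973) = 0.33407.
True dip = arctan(0.33407) = 18.5°, dipping toward N (azimuth ≈ 353°).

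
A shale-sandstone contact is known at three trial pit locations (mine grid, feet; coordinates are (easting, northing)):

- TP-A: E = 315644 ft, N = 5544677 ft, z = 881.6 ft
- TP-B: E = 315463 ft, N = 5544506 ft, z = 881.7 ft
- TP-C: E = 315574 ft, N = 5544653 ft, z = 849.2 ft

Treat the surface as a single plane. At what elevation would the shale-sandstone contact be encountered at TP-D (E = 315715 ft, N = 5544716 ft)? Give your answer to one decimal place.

903.2 ft

Two edge vectors: TP-A→TP-B = (-181, -171, 0.1), TP-A→TP-C = (-70, -24, -32.4).
Normal n = (TP-A→TP-B) × (TP-A→TP-C) = (5542.8, -5871.4, -7626).
So ∂z/∂E = −n_x/n_z = 0.726829268 and ∂z/∂N = −n_y/n_z = −0.769918699.
Intercept c from TP-A: 881.6 − 229419.30 + 4268950.50 = 4040412.81.
At (315715, 5544716): z = 229470.9 − 4268980.5 + 4040412.81 = 903.2 ft.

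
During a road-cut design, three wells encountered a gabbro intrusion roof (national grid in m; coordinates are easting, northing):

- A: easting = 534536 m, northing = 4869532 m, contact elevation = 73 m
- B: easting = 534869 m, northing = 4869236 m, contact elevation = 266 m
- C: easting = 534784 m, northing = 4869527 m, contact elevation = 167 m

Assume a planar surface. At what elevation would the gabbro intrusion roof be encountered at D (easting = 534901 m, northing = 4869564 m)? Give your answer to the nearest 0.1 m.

202.3 m

Let the plane be z = a·easting + b·northing + c.
B−A: 333a − 296b = 193;  C−A: 248a − 5b = 94.
Solving gives a = 0.374377988, b = −0.230851790.
Then c = 73 − a·534536 − b·4869532 = 924094.67.
At (534901, 4869564): z = 200255.2 − 1124147.6 + 924094.67 = 202.3 m.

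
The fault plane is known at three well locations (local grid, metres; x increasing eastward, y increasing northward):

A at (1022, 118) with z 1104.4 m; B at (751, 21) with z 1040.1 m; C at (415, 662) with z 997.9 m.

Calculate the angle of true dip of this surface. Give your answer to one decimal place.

Let the plane be z = a·x + b·y + c.
B−A: −271a − 97b = −64.3;  C−A: −607a + 544b = −106.5.
Solving gives a = 0.21963, b = 0.04929.
Gradient magnitude |∇z| = √(a² + b²) = √(0.04824 + 0.00243) = 0.22509.
True dip = arctan(0.22509) = 12.7°, dipping toward WSW (azimuth ≈ 257°).

12.7°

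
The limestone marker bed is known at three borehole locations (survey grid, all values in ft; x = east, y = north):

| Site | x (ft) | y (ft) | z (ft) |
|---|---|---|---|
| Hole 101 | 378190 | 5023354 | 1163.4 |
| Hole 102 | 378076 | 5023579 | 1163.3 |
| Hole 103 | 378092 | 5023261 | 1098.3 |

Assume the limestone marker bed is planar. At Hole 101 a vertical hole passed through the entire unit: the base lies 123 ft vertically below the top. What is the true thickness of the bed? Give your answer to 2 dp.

109.88 ft

Two edge vectors: Hole 101→Hole 102 = (-114, 225, -0.1), Hole 101→Hole 103 = (-98, -93, -65.1).
Normal n = (Hole 101→Hole 102) × (Hole 101→Hole 103) = (-14656.8, -7411.6, 32652).
So ∂z/∂x = −n_x/n_z = 0.44888 and ∂z/∂y = −n_y/n_z = 0.22699.
|∇z| = √(a²+b²) = 0.50301, so dip δ = arctan(0.50301) = 26.70°.
True thickness = vertical thickness × cos δ = 123 × cos 26.70° = 109.88 ft.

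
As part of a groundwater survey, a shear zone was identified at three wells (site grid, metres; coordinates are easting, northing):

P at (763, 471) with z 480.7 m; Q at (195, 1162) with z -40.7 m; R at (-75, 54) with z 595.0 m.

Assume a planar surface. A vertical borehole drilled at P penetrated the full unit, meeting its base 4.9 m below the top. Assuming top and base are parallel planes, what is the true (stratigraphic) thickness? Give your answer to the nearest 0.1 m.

Let the plane be z = a·easting + b·northing + c.
Q−P: −568a + 691b = −521.4;  R−P: −838a − 417b = 114.3.
Solving gives a = 0.16968, b = −0.61508.
|∇z| = √(a²+b²) = 0.63806, so dip δ = arctan(0.63806) = 32.54°.
True thickness = vertical thickness × cos δ = 4.9 × cos 32.54° = 4.1 m.

4.1 m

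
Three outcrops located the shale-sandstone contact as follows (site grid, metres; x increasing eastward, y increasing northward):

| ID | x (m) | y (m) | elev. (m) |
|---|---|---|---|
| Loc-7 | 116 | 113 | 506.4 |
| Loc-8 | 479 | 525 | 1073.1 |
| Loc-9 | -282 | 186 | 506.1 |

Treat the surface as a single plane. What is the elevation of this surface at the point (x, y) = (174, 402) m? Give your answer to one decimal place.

861.1 m

Two edge vectors: Loc-7→Loc-8 = (363, 412, 566.7), Loc-7→Loc-9 = (-398, 73, -0.3).
Normal n = (Loc-7→Loc-8) × (Loc-7→Loc-9) = (-41492.7, -225437.7, 190475).
So ∂z/∂x = −n_x/n_z = 0.21784 and ∂z/∂y = −n_y/n_z = 1.18356.
Intercept c from Loc-7: 506.4 − 25.27 − 133.74 = 347.39.
At (174, 402): z = 37.9 + 475.8 + 347.39 = 861.1 m.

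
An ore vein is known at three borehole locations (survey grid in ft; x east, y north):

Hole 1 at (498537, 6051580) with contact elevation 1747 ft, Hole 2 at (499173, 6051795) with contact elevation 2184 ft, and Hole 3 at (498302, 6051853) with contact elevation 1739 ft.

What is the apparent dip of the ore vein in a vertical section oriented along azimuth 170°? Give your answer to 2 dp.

18.52°

Two edge vectors: Hole 1→Hole 2 = (636, 215, 437), Hole 1→Hole 3 = (-235, 273, -8).
Normal n = (Hole 1→Hole 2) × (Hole 1→Hole 3) = (-121021, -97607, 224153).
So ∂z/∂x = −n_x/n_z = 0.53990 and ∂z/∂y = −n_y/n_z = 0.43545.
Unit vector along 170° is (sin 170°, cos 170°) = (0.1736, -0.9848).
Slope in that direction = a·(0.1736) + b·(-0.9848) = −0.33508.
Apparent dip = arctan|0.33508| = 18.52° (true dip is 34.7°, so apparent ≤ true as expected).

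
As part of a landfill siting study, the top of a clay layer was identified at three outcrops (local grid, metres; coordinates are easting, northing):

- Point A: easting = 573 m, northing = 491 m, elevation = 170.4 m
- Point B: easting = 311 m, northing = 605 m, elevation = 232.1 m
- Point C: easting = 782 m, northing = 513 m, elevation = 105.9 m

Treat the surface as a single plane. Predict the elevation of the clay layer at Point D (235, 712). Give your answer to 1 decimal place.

Let the plane be z = a·easting + b·northing + c.
Point B−Point A: −262a + 114b = 61.7;  Point C−Point A: 209a + 22b = −64.5.
Solving gives a = −0.29437, b = −0.13531.
Then c = 170.4 − a·573 − b·491 = 405.51.
At (235, 712): z = −69.2 − 96.3 + 405.51 = 240.0 m.

240.0 m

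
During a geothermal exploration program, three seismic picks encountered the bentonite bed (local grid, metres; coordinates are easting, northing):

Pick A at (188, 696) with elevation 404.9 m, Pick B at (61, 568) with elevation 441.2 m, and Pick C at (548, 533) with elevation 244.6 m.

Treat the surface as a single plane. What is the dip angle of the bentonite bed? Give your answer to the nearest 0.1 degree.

Two edge vectors: Pick A→Pick B = (-127, -128, 36.3), Pick A→Pick C = (360, -163, -160.3).
Normal n = (Pick A→Pick B) × (Pick A→Pick C) = (26435.3, -7290.1, 66781).
So ∂z/∂easting = −n_x/n_z = −0.39585 and ∂z/∂northing = −n_y/n_z = 0.10916.
Gradient magnitude |∇z| = √(a² + b²) = √(0.15670 + 0.01192) = 0.41063.
True dip = arctan(0.41063) = 22.3°, dipping toward ESE (azimuth ≈ 105°).

22.3°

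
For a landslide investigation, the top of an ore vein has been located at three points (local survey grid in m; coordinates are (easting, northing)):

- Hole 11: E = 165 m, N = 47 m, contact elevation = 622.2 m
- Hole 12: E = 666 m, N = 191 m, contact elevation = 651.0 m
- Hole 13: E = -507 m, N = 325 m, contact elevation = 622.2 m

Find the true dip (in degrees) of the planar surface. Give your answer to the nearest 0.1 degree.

5.1°

Let the plane be z = a·E + b·N + c.
Hole 12−Hole 11: 501a + 144b = 28.8;  Hole 13−Hole 11: −672a + 278b = 0.
Solving gives a = 0.03392, b = 0.08199.
Gradient magnitude |∇z| = √(a² + b²) = √(0.00115 + 0.00672) = 0.08873.
True dip = arctan(0.08873) = 5.1°, dipping toward SSW (azimuth ≈ 202°).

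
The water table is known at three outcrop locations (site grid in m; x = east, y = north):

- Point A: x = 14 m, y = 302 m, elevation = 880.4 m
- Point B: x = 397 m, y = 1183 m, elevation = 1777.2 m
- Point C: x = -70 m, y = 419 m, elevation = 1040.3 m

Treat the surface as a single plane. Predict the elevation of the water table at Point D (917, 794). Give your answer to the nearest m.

1173 m

Let the plane be z = a·x + b·y + c.
Point B−Point A: 383a + 881b = 896.8;  Point C−Point A: −84a + 117b = 159.9.
Solving gives a = −0.30254, b = 1.14946.
Then c = 880.4 − a·14 − b·302 = 537.50.
At (917, 794): z = −277.4 + 912.7 + 537.50 = 1172.7 m.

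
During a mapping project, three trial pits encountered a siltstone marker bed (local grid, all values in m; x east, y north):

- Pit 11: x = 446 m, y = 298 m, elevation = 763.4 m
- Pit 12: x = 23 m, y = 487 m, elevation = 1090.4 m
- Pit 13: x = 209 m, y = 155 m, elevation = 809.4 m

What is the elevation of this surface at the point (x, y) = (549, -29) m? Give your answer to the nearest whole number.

Let the plane be z = a·x + b·y + c.
Pit 12−Pit 11: −423a + 189b = 327;  Pit 13−Pit 11: −237a − 143b = 46.
Solving gives a = −0.52673, b = 0.55129.
Then c = 763.4 − a·446 − b·298 = 834.04.
At (549, -29): z = −289.2 − 16.0 + 834.04 = 528.9 m.

529 m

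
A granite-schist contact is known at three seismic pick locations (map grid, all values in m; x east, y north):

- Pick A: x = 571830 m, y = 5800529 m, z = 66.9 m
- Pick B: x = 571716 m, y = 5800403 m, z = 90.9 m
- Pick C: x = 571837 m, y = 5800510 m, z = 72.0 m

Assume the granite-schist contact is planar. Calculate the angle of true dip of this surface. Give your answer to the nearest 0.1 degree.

Two edge vectors: Pick A→Pick B = (-114, -126, 24), Pick A→Pick C = (7, -19, 5.1).
Normal n = (Pick A→Pick B) × (Pick A→Pick C) = (-186.6, 749.4, 3048).
So ∂z/∂x = −n_x/n_z = 0.06122 and ∂z/∂y = −n_y/n_z = −0.24587.
Gradient magnitude |∇z| = √(a² + b²) = √(0.00375 + 0.06045) = 0.25337.
True dip = arctan(0.25337) = 14.2°, dipping toward NNW (azimuth ≈ 346°).

14.2°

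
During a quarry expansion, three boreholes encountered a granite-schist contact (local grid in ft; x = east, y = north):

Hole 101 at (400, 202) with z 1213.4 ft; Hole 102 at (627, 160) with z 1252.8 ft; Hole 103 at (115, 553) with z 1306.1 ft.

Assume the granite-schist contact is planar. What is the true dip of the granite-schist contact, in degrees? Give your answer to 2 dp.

28.54°

Let the plane be z = a·x + b·y + c.
Hole 102−Hole 101: 227a − 42b = 39.4;  Hole 103−Hole 101: −285a + 351b = 92.7.
Solving gives a = 0.26176, b = 0.47664.
Gradient magnitude |∇z| = √(a² + b²) = √(0.06852 + 0.22719) = 0.54379.
True dip = arctan(0.54379) = 28.54°, dipping toward SSW (azimuth ≈ 209°).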